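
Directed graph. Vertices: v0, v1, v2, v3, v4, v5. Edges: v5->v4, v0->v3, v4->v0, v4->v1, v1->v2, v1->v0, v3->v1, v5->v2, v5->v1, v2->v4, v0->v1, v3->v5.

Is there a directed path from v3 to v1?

Yes

Explore from v3.
Distance 1: reach v1, v5.
Found v1.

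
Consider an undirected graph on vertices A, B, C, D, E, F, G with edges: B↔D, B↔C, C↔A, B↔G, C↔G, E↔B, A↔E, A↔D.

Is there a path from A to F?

No

Explore from A.
Distance 1: reach C, D, E.
Distance 2: reach B, G.
The search is exhausted without reaching F; it lies in a different component.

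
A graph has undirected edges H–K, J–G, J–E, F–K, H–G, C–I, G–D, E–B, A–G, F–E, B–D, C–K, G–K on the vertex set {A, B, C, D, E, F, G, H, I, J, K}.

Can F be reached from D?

Yes

Explore from D.
Distance 1: reach B, G.
Distance 2: reach A, E, H, J, K.
Distance 3: reach C, F.
Found F.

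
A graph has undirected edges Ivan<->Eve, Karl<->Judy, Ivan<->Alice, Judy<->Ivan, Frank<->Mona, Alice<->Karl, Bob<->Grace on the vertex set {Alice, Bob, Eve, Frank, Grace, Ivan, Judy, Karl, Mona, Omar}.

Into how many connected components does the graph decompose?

From Alice: component {Alice, Eve, Ivan, Judy, Karl}.
From Bob: component {Bob, Grace}.
From Frank: component {Frank, Mona}.
From Omar: component {Omar}.
That's 4 components.

4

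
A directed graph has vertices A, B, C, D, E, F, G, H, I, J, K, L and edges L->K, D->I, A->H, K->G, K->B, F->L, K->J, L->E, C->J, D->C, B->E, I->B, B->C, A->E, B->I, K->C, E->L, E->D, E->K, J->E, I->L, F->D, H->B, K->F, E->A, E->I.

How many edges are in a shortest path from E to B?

2

Distance 0: E.
Distance 1: A, D, I, K, L.
Distance 2: B, C, F, G, H, J — contains B.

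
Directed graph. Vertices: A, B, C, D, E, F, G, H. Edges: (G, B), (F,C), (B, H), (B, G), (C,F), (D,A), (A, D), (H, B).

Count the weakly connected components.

4

From A: component {A, D}.
From B: component {B, G, H}.
From C: component {C, F}.
From E: component {E}.
That's 4 components.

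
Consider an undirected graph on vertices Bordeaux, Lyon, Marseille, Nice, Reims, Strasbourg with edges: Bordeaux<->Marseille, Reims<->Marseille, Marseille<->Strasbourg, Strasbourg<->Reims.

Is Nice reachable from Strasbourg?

No

Explore from Strasbourg.
Distance 1: reach Marseille, Reims.
Distance 2: reach Bordeaux.
The search is exhausted without reaching Nice; it lies in a different component.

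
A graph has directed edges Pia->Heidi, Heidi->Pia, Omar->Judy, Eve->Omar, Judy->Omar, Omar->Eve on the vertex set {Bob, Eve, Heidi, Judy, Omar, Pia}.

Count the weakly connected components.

3

From Bob: component {Bob}.
From Eve: component {Eve, Judy, Omar}.
From Heidi: component {Heidi, Pia}.
That's 3 components.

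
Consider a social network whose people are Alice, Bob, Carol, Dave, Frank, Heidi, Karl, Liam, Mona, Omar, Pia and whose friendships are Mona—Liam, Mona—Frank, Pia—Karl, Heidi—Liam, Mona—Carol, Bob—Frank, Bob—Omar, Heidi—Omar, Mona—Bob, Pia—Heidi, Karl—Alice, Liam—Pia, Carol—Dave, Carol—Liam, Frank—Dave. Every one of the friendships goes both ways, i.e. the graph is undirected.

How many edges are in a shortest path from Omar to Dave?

3

Distance 0: Omar.
Distance 1: Bob, Heidi.
Distance 2: Frank, Liam, Mona, Pia.
Distance 3: Carol, Dave, Karl — contains Dave.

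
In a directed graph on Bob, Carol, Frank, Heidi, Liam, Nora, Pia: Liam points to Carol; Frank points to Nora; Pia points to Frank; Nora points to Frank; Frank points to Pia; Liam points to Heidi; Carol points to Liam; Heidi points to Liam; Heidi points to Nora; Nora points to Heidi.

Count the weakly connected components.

From Bob: component {Bob}.
From Carol: component {Carol, Frank, Heidi, Liam, Nora, Pia}.
That's 2 components.

2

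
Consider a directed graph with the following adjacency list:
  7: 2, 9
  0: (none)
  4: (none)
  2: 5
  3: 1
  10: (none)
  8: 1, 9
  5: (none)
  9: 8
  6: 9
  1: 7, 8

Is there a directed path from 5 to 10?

No

5 has no outgoing edges, so nothing is reachable from it.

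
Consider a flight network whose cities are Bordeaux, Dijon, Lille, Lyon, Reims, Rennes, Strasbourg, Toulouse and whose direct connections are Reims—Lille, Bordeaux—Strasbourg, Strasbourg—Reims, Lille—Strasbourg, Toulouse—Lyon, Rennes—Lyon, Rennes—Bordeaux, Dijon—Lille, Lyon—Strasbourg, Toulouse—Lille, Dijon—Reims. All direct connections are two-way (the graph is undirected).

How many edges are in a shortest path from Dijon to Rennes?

Distance 0: Dijon.
Distance 1: Lille, Reims.
Distance 2: Strasbourg, Toulouse.
Distance 3: Bordeaux, Lyon.
Distance 4: Rennes — contains Rennes.

4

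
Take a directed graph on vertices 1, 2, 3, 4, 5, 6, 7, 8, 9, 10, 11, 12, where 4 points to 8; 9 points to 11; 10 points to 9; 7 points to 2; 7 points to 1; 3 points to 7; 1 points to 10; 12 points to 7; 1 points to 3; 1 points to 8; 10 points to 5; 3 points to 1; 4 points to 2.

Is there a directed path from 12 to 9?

Explore from 12.
Distance 1: reach 7.
Distance 2: reach 1, 2.
Distance 3: reach 3, 8, 10.
Distance 4: reach 5, 9.
Found 9.

Yes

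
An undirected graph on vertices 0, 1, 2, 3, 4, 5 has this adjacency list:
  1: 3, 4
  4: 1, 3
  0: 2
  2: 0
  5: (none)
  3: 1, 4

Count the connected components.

3

From 0: component {0, 2}.
From 1: component {1, 3, 4}.
From 5: component {5}.
That's 3 components.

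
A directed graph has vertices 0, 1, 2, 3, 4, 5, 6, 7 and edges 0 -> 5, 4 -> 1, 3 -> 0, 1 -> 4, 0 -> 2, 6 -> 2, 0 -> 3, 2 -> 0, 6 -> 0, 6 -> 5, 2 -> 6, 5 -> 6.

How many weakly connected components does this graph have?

3

From 0: component {0, 2, 3, 5, 6}.
From 1: component {1, 4}.
From 7: component {7}.
That's 3 components.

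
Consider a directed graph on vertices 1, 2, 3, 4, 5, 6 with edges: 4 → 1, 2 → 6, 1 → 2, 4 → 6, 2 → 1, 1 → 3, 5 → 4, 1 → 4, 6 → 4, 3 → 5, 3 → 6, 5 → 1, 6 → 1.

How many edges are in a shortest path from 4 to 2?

Distance 0: 4.
Distance 1: 1, 6.
Distance 2: 2, 3 — contains 2.

2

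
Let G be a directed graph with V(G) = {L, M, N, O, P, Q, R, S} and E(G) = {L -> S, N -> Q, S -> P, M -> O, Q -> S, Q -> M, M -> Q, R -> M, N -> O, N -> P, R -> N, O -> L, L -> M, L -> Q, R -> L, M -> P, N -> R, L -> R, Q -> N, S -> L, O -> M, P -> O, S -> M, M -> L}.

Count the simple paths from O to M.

O→L→M
O→L→Q→M
O→L→Q→N→R→M
O→L→Q→S→M
O→L→R→M
O→L→R→N→Q→M
O→L→R→N→Q→S→M
O→L→S→M
O→M

9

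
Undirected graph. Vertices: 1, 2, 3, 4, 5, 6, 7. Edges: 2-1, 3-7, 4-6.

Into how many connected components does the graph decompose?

4

From 1: component {1, 2}.
From 3: component {3, 7}.
From 4: component {4, 6}.
From 5: component {5}.
That's 4 components.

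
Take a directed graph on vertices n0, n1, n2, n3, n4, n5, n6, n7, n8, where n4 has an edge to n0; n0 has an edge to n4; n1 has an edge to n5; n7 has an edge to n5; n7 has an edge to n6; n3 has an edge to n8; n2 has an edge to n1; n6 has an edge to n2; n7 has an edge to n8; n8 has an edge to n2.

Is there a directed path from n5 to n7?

n5 has no outgoing edges, so nothing is reachable from it.

No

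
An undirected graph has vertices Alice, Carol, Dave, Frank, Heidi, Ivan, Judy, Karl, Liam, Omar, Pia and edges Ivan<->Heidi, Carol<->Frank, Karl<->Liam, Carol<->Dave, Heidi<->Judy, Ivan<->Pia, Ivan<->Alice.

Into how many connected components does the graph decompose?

4

From Alice: component {Alice, Heidi, Ivan, Judy, Pia}.
From Carol: component {Carol, Dave, Frank}.
From Karl: component {Karl, Liam}.
From Omar: component {Omar}.
That's 4 components.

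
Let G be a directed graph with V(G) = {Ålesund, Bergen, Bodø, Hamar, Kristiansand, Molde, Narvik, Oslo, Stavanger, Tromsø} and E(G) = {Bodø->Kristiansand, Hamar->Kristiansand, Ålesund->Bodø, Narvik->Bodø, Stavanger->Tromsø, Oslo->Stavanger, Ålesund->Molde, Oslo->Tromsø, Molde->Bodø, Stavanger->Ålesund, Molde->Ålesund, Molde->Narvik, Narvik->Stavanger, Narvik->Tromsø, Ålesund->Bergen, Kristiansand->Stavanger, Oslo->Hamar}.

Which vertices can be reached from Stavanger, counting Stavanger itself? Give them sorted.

Ålesund, Bergen, Bodø, Kristiansand, Molde, Narvik, Stavanger, Tromsø

Start at Stavanger.
Its neighbours: Ålesund, Tromsø.
Then their neighbours: Bergen, Bodø, Molde.
Then next layer: Kristiansand, Narvik.
Nothing further is reachable.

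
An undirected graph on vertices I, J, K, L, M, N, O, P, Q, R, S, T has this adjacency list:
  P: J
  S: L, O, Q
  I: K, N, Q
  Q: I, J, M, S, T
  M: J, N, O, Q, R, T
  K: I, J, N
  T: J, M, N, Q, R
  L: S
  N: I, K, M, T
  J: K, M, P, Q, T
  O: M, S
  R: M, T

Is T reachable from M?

Explore from M.
Distance 1: reach J, N, O, Q, R, T.
Found T.

Yes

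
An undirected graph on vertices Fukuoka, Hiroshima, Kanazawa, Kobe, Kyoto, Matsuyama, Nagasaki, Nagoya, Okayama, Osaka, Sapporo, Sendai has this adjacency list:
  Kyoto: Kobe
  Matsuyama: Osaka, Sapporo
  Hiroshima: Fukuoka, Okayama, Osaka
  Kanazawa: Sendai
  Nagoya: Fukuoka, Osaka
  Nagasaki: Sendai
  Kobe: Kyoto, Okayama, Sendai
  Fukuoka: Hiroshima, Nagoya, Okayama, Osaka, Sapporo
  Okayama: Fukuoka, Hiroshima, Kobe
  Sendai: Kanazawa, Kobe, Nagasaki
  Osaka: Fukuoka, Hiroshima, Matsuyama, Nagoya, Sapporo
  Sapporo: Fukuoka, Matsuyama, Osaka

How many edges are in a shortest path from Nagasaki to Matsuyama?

6

Distance 0: Nagasaki.
Distance 1: Sendai.
Distance 2: Kanazawa, Kobe.
Distance 3: Kyoto, Okayama.
Distance 4: Fukuoka, Hiroshima.
Distance 5: Nagoya, Osaka, Sapporo.
Distance 6: Matsuyama — contains Matsuyama.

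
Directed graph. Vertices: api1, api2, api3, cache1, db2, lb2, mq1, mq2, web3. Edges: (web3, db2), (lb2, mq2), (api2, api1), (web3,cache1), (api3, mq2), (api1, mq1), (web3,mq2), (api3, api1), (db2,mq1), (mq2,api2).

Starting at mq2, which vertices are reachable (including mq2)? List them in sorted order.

Start at mq2.
Its neighbours: api2.
Then their neighbours: api1.
Then next layer: mq1.
Nothing further is reachable.

api1, api2, mq1, mq2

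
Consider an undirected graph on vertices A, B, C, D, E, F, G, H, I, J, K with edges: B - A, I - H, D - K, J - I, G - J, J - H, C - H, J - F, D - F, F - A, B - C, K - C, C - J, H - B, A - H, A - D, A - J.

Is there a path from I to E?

No

Explore from I.
Distance 1: reach H, J.
Distance 2: reach A, B, C, F, G.
Distance 3: reach D, K.
The search is exhausted without reaching E; it lies in a different component.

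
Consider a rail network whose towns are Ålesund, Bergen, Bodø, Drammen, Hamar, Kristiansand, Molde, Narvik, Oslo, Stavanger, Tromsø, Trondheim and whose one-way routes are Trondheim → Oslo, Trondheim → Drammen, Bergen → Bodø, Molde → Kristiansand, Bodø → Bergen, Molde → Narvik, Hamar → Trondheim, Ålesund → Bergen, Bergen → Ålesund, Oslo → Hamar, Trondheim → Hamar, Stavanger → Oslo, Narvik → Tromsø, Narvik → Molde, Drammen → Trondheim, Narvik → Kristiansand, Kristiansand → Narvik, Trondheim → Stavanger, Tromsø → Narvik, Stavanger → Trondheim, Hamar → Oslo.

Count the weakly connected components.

3

From Ålesund: component {Ålesund, Bergen, Bodø}.
From Drammen: component {Drammen, Hamar, Oslo, Stavanger, Trondheim}.
From Kristiansand: component {Kristiansand, Molde, Narvik, Tromsø}.
That's 3 components.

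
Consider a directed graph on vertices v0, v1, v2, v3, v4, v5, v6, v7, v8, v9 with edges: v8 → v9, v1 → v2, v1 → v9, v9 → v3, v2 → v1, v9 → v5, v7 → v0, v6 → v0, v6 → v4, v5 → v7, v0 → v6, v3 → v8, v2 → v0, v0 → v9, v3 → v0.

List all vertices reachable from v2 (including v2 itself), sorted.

Start at v2.
Its neighbours: v0, v1.
Then their neighbours: v6, v9.
Then next layer: v3, v4, v5.
Then next layer: v7, v8.
Every vertex is now reached.

v0, v1, v2, v3, v4, v5, v6, v7, v8, v9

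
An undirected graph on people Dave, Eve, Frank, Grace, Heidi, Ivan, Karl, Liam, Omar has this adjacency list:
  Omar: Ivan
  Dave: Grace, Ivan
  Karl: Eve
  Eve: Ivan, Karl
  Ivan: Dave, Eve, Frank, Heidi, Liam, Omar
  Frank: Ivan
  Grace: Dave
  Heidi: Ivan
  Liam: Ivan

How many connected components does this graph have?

1

From Dave: component {Dave, Eve, Frank, Grace, Heidi, Ivan, Karl, Liam, Omar}.
That's 1 component.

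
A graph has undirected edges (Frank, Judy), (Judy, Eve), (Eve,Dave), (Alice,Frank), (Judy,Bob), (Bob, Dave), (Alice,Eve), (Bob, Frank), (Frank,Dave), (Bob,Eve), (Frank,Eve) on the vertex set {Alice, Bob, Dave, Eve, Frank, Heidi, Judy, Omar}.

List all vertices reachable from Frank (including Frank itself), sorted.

Start at Frank.
Its neighbours: Alice, Bob, Dave, Eve, Judy.
Nothing further is reachable.

Alice, Bob, Dave, Eve, Frank, Judy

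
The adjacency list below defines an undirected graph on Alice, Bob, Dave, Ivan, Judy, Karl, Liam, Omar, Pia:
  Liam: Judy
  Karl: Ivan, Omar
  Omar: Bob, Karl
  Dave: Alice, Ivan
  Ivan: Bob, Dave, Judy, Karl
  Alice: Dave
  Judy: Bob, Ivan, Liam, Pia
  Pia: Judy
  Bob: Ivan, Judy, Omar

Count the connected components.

1

From Alice: component {Alice, Bob, Dave, Ivan, Judy, Karl, Liam, Omar, Pia}.
That's 1 component.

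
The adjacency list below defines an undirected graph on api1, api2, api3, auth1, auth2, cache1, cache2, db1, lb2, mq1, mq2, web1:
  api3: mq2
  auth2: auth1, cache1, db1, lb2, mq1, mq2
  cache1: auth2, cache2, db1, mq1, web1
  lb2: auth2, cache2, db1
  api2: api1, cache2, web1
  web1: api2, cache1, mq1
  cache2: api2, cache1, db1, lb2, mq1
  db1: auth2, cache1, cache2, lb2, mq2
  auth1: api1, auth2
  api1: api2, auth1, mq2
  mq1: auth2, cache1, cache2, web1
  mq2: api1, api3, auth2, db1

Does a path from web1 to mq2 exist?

Yes

Explore from web1.
Distance 1: reach api2, cache1, mq1.
Distance 2: reach api1, auth2, cache2, db1.
Distance 3: reach auth1, lb2, mq2.
Found mq2.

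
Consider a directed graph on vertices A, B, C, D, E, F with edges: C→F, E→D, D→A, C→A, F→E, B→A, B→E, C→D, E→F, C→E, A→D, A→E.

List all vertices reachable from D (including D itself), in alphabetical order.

Start at D.
Its neighbours: A.
Then their neighbours: E.
Then next layer: F.
Nothing further is reachable.

A, D, E, F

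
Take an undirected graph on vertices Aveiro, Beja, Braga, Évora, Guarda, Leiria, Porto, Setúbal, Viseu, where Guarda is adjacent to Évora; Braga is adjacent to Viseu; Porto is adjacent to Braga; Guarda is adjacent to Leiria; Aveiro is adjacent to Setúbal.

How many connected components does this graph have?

4

From Aveiro: component {Aveiro, Setúbal}.
From Beja: component {Beja}.
From Braga: component {Braga, Porto, Viseu}.
From Évora: component {Évora, Guarda, Leiria}.
That's 4 components.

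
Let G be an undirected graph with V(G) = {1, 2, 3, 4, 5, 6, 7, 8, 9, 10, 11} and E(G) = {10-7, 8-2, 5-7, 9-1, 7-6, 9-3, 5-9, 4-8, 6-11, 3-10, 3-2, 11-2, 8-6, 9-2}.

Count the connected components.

1

From 1: component {1, 2, 3, 4, 5, 6, 7, 8, 9, 10, 11}.
That's 1 component.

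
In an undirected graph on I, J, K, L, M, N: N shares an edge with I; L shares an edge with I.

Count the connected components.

4

From I: component {I, L, N}.
From J: component {J}.
From K: component {K}.
From M: component {M}.
That's 4 components.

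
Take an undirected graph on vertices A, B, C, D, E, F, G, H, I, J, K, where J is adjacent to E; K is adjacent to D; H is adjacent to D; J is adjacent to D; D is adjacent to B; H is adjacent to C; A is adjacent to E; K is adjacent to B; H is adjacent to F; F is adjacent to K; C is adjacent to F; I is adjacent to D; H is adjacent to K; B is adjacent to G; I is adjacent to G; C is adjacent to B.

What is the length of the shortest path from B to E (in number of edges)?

Distance 0: B.
Distance 1: C, D, G, K.
Distance 2: F, H, I, J.
Distance 3: E — contains E.

3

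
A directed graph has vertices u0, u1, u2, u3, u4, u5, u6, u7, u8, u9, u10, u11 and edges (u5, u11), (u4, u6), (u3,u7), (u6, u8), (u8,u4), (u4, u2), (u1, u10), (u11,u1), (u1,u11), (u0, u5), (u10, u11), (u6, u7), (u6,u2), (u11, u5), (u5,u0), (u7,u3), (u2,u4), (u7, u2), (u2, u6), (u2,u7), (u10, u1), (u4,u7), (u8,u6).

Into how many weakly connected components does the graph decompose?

From u0: component {u0, u1, u5, u10, u11}.
From u2: component {u2, u3, u4, u6, u7, u8}.
From u9: component {u9}.
That's 3 components.

3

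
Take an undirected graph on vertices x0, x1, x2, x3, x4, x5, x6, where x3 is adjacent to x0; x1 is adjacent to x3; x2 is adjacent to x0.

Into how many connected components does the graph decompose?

4

From x0: component {x0, x1, x2, x3}.
From x4: component {x4}.
From x5: component {x5}.
From x6: component {x6}.
That's 4 components.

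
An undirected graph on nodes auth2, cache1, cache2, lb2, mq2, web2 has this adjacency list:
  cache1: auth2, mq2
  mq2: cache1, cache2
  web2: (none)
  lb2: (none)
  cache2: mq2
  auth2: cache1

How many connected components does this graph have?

3

From auth2: component {auth2, cache1, cache2, mq2}.
From lb2: component {lb2}.
From web2: component {web2}.
That's 3 components.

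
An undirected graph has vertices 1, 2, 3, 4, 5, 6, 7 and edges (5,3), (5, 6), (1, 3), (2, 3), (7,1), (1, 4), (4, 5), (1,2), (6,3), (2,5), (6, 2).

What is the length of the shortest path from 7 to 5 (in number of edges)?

3

Distance 0: 7.
Distance 1: 1.
Distance 2: 2, 3, 4.
Distance 3: 5, 6 — contains 5.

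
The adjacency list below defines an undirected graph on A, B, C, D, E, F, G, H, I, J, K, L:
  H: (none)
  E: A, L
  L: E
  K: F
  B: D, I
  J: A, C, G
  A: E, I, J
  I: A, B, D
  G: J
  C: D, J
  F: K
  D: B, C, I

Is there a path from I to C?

Explore from I.
Distance 1: reach A, B, D.
Distance 2: reach C, E, J.
Found C.

Yes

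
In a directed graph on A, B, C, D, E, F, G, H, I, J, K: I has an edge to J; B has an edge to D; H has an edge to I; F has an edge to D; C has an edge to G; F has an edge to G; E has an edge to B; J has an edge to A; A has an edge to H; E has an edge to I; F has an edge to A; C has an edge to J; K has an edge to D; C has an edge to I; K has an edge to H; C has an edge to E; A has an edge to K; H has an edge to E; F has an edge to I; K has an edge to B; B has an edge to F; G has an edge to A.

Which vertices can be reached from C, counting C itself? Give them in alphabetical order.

Start at C.
Its neighbours: E, G, I, J.
Then their neighbours: A, B.
Then next layer: D, F, H, K.
Every vertex is now reached.

A, B, C, D, E, F, G, H, I, J, K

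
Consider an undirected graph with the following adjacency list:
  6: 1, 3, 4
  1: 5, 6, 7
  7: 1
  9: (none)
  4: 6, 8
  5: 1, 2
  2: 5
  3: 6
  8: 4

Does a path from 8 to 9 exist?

Explore from 8.
Distance 1: reach 4.
Distance 2: reach 6.
Distance 3: reach 1, 3.
Distance 4: reach 5, 7.
Distance 5: reach 2.
The search is exhausted without reaching 9; it lies in a different component.

No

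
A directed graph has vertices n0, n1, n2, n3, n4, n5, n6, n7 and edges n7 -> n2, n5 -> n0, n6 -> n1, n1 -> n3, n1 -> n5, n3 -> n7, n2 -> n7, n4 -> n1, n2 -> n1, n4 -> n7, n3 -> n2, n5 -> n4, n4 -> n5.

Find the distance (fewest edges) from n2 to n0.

Distance 0: n2.
Distance 1: n1, n7.
Distance 2: n3, n5.
Distance 3: n0, n4 — contains n0.

3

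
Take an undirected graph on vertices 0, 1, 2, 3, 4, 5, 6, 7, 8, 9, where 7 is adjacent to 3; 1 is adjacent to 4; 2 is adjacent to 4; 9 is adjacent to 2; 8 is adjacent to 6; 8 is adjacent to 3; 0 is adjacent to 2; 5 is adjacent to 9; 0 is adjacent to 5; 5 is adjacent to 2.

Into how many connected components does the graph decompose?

2

From 0: component {0, 1, 2, 4, 5, 9}.
From 3: component {3, 6, 7, 8}.
That's 2 components.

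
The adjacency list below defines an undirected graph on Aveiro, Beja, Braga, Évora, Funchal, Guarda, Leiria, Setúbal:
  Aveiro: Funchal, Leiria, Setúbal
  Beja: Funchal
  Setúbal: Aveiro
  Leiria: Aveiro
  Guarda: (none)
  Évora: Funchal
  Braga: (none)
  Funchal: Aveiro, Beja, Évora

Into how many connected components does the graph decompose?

From Aveiro: component {Aveiro, Beja, Évora, Funchal, Leiria, Setúbal}.
From Braga: component {Braga}.
From Guarda: component {Guarda}.
That's 3 components.

3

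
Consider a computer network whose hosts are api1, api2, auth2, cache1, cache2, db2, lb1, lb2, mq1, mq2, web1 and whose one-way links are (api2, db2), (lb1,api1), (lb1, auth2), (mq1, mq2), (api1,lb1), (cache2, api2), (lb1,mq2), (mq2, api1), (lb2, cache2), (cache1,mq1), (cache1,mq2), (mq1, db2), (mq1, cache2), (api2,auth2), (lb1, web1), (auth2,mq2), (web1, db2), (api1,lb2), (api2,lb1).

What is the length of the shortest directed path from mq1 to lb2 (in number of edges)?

3

Distance 0: mq1.
Distance 1: cache2, db2, mq2.
Distance 2: api1, api2.
Distance 3: auth2, lb1, lb2 — contains lb2.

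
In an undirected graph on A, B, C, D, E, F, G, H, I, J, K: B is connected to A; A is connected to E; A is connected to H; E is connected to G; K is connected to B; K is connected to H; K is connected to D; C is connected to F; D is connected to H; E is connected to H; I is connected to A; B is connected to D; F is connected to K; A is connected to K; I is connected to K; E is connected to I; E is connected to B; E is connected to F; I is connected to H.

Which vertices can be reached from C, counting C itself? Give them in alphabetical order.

A, B, C, D, E, F, G, H, I, K

Start at C.
Its neighbours: F.
Then their neighbours: E, K.
Then next layer: A, B, D, G, H, I.
Nothing further is reachable.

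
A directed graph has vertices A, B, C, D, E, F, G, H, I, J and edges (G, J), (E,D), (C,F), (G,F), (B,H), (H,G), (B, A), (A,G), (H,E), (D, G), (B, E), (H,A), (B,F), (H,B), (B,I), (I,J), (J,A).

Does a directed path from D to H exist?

No

Explore from D.
Distance 1: reach G.
Distance 2: reach F, J.
Distance 3: reach A.
The search from D is exhausted; no directed path reaches H.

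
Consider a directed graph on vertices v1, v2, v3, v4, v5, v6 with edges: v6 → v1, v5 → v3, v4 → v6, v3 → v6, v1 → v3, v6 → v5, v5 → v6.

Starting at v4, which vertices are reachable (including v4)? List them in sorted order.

Start at v4.
Its neighbours: v6.
Then their neighbours: v1, v5.
Then next layer: v3.
Nothing further is reachable.

v1, v3, v4, v5, v6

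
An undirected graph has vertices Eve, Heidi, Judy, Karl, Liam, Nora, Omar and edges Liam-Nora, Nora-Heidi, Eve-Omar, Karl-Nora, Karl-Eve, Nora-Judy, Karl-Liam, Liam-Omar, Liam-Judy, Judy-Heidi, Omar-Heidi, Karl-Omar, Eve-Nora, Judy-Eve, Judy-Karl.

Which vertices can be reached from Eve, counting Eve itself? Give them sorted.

Start at Eve.
Its neighbours: Judy, Karl, Nora, Omar.
Then their neighbours: Heidi, Liam.
Every vertex is now reached.

Eve, Heidi, Judy, Karl, Liam, Nora, Omar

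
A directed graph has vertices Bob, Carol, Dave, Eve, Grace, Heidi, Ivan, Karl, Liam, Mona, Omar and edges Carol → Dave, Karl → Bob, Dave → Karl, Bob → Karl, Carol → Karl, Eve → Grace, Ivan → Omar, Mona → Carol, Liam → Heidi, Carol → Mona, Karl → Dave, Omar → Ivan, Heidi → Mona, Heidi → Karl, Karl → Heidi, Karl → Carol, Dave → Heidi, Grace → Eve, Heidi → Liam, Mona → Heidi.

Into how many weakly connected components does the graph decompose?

3

From Bob: component {Bob, Carol, Dave, Heidi, Karl, Liam, Mona}.
From Eve: component {Eve, Grace}.
From Ivan: component {Ivan, Omar}.
That's 3 components.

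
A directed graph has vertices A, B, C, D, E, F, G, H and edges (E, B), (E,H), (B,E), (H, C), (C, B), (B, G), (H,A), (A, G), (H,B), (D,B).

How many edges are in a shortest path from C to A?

4

Distance 0: C.
Distance 1: B.
Distance 2: E, G.
Distance 3: H.
Distance 4: A — contains A.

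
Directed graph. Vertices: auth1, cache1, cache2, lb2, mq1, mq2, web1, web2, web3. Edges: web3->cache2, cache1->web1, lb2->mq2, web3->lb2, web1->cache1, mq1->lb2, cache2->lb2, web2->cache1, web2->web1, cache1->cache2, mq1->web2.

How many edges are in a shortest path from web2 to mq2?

4

Distance 0: web2.
Distance 1: cache1, web1.
Distance 2: cache2.
Distance 3: lb2.
Distance 4: mq2 — contains mq2.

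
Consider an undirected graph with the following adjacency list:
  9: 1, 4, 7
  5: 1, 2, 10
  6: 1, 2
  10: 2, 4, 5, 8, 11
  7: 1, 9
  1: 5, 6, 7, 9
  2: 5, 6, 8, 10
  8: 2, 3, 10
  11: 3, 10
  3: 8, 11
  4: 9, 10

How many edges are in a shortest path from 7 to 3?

Distance 0: 7.
Distance 1: 1, 9.
Distance 2: 4, 5, 6.
Distance 3: 2, 10.
Distance 4: 8, 11.
Distance 5: 3 — contains 3.

5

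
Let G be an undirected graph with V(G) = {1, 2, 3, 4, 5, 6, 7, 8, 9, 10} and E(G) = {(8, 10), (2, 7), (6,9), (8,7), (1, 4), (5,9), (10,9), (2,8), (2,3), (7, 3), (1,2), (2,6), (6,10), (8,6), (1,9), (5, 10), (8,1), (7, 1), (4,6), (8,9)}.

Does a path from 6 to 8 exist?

Explore from 6.
Distance 1: reach 2, 4, 8, 9, 10.
Found 8.

Yes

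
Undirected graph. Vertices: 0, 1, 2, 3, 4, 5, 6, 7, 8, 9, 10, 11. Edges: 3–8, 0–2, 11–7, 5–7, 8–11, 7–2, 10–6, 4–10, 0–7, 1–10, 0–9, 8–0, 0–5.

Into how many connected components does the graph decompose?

From 0: component {0, 2, 3, 5, 7, 8, 9, 11}.
From 1: component {1, 4, 6, 10}.
That's 2 components.

2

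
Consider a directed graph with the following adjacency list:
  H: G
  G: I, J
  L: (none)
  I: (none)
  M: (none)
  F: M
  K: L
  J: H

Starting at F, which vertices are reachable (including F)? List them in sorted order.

F, M

Start at F.
Its neighbours: M.
Nothing further is reachable.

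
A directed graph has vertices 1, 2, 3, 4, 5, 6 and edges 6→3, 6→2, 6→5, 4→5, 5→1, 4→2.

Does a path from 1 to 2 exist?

1 has no outgoing edges, so nothing is reachable from it.

No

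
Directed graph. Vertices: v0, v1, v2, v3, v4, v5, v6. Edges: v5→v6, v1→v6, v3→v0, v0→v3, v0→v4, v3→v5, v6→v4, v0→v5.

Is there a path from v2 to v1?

No

v2 has no outgoing edges, so nothing is reachable from it.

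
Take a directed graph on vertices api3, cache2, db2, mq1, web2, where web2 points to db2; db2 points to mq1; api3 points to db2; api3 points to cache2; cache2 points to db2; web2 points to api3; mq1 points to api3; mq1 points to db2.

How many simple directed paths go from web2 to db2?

3

web2→api3→cache2→db2
web2→api3→db2
web2→db2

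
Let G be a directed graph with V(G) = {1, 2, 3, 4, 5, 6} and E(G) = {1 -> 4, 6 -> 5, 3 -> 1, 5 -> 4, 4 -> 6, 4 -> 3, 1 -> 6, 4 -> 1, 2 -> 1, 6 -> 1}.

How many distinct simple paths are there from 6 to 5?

6→5

1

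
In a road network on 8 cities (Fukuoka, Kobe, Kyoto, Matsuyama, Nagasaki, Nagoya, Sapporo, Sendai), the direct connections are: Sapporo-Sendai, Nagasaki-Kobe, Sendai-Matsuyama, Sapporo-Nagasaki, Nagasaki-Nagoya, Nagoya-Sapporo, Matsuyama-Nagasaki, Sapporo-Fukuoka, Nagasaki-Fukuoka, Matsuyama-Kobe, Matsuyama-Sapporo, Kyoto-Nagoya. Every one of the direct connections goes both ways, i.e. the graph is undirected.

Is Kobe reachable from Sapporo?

Explore from Sapporo.
Distance 1: reach Fukuoka, Matsuyama, Nagasaki, Nagoya, Sendai.
Distance 2: reach Kobe, Kyoto.
Found Kobe.

Yes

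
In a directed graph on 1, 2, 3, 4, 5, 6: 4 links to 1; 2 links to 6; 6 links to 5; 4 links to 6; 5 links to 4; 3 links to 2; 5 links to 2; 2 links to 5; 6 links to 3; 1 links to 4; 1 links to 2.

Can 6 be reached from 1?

Yes

Explore from 1.
Distance 1: reach 2, 4.
Distance 2: reach 5, 6.
Found 6.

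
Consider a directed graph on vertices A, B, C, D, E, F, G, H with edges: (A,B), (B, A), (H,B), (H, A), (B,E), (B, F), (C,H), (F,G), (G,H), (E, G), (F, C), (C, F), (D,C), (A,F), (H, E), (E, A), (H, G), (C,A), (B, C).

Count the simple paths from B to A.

13

B→A
B→C→A
B→C→F→G→H→A
B→C→F→G→H→E→A
B→C→H→A
B→C→H→E→A
B→E→A
B→E→G→H→A
B→F→C→A
B→F→C→H→A
B→F→C→H→E→A
B→F→G→H→A
B→F→G→H→E→A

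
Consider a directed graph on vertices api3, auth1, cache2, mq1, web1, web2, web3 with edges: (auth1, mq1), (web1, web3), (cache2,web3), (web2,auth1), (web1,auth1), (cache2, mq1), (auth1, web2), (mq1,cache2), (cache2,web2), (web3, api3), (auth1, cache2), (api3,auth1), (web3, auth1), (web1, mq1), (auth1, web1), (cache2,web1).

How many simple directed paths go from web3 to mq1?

8

web3→api3→auth1→cache2→mq1
web3→api3→auth1→cache2→web1→mq1
web3→api3→auth1→mq1
web3→api3→auth1→web1→mq1
web3→auth1→cache2→mq1
web3→auth1→cache2→web1→mq1
web3→auth1→mq1
web3→auth1→web1→mq1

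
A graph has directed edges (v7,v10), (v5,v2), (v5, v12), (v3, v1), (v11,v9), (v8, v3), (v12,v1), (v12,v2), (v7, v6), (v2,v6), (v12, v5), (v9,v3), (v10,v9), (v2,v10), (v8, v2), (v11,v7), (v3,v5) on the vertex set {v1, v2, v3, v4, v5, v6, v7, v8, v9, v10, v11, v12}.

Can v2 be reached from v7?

Explore from v7.
Distance 1: reach v6, v10.
Distance 2: reach v9.
Distance 3: reach v3.
Distance 4: reach v1, v5.
Distance 5: reach v2, v12.
Found v2.

Yes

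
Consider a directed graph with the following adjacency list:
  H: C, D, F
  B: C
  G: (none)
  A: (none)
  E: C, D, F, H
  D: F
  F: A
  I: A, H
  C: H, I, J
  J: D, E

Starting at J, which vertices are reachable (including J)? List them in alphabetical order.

A, C, D, E, F, H, I, J

Start at J.
Its neighbours: D, E.
Then their neighbours: C, F, H.
Then next layer: A, I.
Nothing further is reachable.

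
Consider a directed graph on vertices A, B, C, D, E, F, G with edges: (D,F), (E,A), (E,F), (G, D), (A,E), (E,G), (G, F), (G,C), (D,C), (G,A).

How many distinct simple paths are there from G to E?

1

G→A→E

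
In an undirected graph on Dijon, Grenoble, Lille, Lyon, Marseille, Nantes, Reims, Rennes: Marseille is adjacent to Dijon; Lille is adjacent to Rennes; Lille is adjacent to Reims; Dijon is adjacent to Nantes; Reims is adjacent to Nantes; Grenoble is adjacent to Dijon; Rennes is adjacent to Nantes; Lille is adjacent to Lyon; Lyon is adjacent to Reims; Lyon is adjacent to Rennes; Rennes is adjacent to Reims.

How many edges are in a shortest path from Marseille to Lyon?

Distance 0: Marseille.
Distance 1: Dijon.
Distance 2: Grenoble, Nantes.
Distance 3: Reims, Rennes.
Distance 4: Lille, Lyon — contains Lyon.

4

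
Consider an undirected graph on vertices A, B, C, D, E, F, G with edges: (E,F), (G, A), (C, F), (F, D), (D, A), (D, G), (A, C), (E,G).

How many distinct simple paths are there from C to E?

C–A–D–F–E
C–A–D–G–E
C–A–G–D–F–E
C–A–G–E
C–F–D–A–G–E
C–F–D–G–E
C–F–E

7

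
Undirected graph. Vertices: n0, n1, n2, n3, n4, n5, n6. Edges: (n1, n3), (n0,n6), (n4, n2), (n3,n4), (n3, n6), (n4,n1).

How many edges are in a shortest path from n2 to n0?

4

Distance 0: n2.
Distance 1: n4.
Distance 2: n1, n3.
Distance 3: n6.
Distance 4: n0 — contains n0.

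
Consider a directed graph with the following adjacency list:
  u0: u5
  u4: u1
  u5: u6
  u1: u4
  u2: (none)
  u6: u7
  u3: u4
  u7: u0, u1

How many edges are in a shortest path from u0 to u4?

Distance 0: u0.
Distance 1: u5.
Distance 2: u6.
Distance 3: u7.
Distance 4: u1.
Distance 5: u4 — contains u4.

5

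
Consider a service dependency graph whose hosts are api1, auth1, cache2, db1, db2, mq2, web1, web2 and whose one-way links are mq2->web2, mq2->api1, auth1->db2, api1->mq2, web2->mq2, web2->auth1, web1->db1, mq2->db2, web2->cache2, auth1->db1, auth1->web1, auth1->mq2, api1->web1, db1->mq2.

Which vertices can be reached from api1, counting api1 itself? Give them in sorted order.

Start at api1.
Its neighbours: mq2, web1.
Then their neighbours: db1, db2, web2.
Then next layer: auth1, cache2.
Every vertex is now reached.

api1, auth1, cache2, db1, db2, mq2, web1, web2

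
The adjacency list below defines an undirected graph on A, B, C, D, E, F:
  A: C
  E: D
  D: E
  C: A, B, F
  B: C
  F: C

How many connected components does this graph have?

2

From A: component {A, B, C, F}.
From D: component {D, E}.
That's 2 components.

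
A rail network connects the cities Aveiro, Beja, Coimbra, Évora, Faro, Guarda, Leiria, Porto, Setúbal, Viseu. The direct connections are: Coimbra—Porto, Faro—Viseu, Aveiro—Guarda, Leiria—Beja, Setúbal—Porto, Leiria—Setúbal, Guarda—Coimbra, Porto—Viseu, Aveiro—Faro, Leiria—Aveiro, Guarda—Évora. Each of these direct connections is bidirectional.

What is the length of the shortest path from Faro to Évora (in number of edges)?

3

Distance 0: Faro.
Distance 1: Aveiro, Viseu.
Distance 2: Guarda, Leiria, Porto.
Distance 3: Beja, Coimbra, Évora, Setúbal — contains Évora.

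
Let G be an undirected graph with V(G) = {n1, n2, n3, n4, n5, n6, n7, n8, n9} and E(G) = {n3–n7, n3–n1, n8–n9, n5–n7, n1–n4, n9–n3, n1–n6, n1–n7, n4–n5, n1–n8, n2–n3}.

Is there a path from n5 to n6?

Explore from n5.
Distance 1: reach n4, n7.
Distance 2: reach n1, n3.
Distance 3: reach n2, n6, n8, n9.
Found n6.

Yes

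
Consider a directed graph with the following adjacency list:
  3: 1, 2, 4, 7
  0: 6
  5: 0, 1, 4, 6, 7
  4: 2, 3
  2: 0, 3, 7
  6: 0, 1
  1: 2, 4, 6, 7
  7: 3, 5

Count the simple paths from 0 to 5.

0→6→1→2→3→7→5
0→6→1→2→7→5
0→6→1→4→2→3→7→5
0→6→1→4→2→7→5
0→6→1→4→3→2→7→5
0→6→1→4→3→7→5
0→6→1→7→5

7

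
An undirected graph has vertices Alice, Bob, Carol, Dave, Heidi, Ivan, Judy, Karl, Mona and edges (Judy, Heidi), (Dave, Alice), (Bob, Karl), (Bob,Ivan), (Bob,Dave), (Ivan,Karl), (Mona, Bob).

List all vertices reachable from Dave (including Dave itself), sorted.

Start at Dave.
Its neighbours: Alice, Bob.
Then their neighbours: Ivan, Karl, Mona.
Nothing further is reachable.

Alice, Bob, Dave, Ivan, Karl, Mona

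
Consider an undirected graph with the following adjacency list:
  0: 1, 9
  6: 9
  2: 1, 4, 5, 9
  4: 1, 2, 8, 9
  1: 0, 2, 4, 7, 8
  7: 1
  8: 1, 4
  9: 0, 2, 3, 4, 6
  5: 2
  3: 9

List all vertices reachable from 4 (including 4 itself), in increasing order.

Start at 4.
Its neighbours: 1, 2, 8, 9.
Then their neighbours: 0, 3, 5, 6, 7.
Every vertex is now reached.

0, 1, 2, 3, 4, 5, 6, 7, 8, 9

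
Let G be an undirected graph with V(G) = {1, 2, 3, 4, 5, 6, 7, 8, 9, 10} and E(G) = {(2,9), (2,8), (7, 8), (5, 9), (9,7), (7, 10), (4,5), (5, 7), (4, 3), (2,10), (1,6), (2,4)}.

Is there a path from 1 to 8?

No

Explore from 1.
Distance 1: reach 6.
The search is exhausted without reaching 8; it lies in a different component.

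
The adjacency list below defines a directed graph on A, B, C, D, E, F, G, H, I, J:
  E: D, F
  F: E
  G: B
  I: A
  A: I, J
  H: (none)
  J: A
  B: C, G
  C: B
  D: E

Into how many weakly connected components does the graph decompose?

From A: component {A, I, J}.
From B: component {B, C, G}.
From D: component {D, E, F}.
From H: component {H}.
That's 4 components.

4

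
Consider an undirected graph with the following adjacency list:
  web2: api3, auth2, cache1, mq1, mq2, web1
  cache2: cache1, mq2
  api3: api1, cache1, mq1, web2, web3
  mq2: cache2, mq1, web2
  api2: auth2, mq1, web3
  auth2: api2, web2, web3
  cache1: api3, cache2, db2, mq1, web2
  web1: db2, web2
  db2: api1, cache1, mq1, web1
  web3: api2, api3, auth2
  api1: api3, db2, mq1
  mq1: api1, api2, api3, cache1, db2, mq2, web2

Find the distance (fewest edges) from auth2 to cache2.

3

Distance 0: auth2.
Distance 1: api2, web2, web3.
Distance 2: api3, cache1, mq1, mq2, web1.
Distance 3: api1, cache2, db2 — contains cache2.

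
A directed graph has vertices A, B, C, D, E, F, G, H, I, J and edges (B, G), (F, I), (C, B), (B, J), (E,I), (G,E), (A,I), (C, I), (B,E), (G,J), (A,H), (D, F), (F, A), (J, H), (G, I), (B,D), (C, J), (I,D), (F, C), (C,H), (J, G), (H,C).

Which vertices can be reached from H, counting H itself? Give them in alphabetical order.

A, B, C, D, E, F, G, H, I, J

Start at H.
Its neighbours: C.
Then their neighbours: B, I, J.
Then next layer: D, E, G.
Then next layer: F.
Then next layer: A.
Every vertex is now reached.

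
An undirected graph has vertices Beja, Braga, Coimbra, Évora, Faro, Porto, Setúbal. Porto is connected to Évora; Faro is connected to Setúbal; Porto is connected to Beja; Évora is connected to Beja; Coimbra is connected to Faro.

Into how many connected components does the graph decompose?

From Beja: component {Beja, Évora, Porto}.
From Braga: component {Braga}.
From Coimbra: component {Coimbra, Faro, Setúbal}.
That's 3 components.

3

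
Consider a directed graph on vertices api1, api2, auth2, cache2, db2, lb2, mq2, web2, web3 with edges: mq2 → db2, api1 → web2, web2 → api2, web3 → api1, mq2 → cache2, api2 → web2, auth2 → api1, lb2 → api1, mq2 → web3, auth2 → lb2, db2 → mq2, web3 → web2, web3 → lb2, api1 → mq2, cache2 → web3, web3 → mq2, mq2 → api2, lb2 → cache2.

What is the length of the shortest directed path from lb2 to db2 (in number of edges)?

3

Distance 0: lb2.
Distance 1: api1, cache2.
Distance 2: mq2, web2, web3.
Distance 3: api2, db2 — contains db2.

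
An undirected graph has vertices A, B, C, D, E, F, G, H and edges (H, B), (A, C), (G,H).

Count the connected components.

5

From A: component {A, C}.
From B: component {B, G, H}.
From D: component {D}.
From E: component {E}.
From F: component {F}.
That's 5 components.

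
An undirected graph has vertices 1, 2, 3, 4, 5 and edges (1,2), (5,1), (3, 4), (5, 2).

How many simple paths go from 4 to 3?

1

4–3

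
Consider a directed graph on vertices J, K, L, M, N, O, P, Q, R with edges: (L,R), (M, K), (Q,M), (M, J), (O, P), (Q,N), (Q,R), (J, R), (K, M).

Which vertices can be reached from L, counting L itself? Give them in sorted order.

Start at L.
Its neighbours: R.
Nothing further is reachable.

L, R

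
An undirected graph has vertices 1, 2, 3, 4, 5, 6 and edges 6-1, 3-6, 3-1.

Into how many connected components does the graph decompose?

From 1: component {1, 3, 6}.
From 2: component {2}.
From 4: component {4}.
From 5: component {5}.
That's 4 components.

4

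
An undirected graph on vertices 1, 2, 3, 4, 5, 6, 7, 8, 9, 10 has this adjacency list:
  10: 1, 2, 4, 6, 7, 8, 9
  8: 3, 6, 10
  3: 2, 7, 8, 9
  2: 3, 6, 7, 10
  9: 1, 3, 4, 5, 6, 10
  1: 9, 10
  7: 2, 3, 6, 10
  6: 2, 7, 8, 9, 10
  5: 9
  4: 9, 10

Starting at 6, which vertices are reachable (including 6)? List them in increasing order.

Start at 6.
Its neighbours: 2, 7, 8, 9, 10.
Then their neighbours: 1, 3, 4, 5.
Every vertex is now reached.

1, 2, 3, 4, 5, 6, 7, 8, 9, 10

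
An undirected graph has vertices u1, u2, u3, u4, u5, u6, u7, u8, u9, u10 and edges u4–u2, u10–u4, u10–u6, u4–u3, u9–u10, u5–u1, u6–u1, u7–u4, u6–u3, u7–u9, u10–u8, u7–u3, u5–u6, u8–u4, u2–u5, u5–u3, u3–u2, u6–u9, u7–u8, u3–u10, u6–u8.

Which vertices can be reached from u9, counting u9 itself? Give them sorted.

u1, u2, u3, u4, u5, u6, u7, u8, u9, u10

Start at u9.
Its neighbours: u6, u7, u10.
Then their neighbours: u1, u3, u4, u5, u8.
Then next layer: u2.
Every vertex is now reached.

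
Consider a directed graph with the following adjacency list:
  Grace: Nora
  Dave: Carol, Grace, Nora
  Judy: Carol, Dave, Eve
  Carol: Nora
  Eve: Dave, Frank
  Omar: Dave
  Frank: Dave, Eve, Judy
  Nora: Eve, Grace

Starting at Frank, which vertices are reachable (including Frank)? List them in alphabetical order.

Carol, Dave, Eve, Frank, Grace, Judy, Nora

Start at Frank.
Its neighbours: Dave, Eve, Judy.
Then their neighbours: Carol, Grace, Nora.
Nothing further is reachable.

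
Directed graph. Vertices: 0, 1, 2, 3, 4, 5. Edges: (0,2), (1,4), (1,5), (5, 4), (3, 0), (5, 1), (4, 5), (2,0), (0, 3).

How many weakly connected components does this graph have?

From 0: component {0, 2, 3}.
From 1: component {1, 4, 5}.
That's 2 components.

2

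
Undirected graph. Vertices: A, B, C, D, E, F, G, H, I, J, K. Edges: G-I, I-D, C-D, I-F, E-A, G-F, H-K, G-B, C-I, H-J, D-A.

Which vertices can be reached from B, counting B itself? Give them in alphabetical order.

Start at B.
Its neighbours: G.
Then their neighbours: F, I.
Then next layer: C, D.
Then next layer: A.
Then next layer: E.
Nothing further is reachable.

A, B, C, D, E, F, G, I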